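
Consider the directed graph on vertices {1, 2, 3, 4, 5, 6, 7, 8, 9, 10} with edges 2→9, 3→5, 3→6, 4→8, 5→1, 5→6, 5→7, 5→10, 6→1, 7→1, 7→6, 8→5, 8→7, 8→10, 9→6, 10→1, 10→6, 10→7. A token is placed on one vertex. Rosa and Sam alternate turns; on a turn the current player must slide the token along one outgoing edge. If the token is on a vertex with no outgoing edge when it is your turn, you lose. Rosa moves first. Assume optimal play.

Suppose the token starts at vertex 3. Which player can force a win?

Use the standard recursion: the mover loses at a terminal position; elsewhere, the mover wins exactly when some move hands the opponent an L position.
Every edge goes from a vertex to one that appears earlier in the order 1, 6, 7, 10, 5, 3, 8, 4, 9, 2, so processing vertices in that order labels each vertex after all of its successors.
1: no outgoing edge → L
6: W (go to 1, an L position)
7: W (go to 1, an L position)
10: W (go to 1, an L position)
5: W (go to 1, an L position)
3: L (options 5(W), 6(W) are all W)
8: L (options 5(W), 10(W), 7(W) are all W)
4: W (go to 8, an L position)
9: L (sole option 6(W) is W)
2: W (go to 9, an L position)
Every move from 3 reaches a W position, so the mover loses.

Sam wins.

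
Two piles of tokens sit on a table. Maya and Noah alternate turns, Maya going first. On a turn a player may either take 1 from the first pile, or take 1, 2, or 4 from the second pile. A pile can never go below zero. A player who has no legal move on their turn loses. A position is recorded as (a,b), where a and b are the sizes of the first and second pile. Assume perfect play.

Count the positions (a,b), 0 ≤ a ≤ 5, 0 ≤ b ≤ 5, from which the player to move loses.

12

Positions with no move are L. A position that does have a move is losing for the player to move precisely when every available move leads to a winning position for the opponent. Fill in the labels:
Every move lowers a or b (never raises either), so fill the grid row by row in increasing a, and left to right within a row: each cell's successors are then already labelled.
      b=0  b=1  b=2  b=3  b=4  b=5
a=0:    L    W    W    L    W    W
a=1:    W    L    W    W    L    W
a=2:    L    W    W    L    W    W
a=3:    W    L    W    W    L    W
a=4:    L    W    W    L    W    W
a=5:    W    L    W    W    L    W
Cells with no legal move (terminal, hence L): (0,0).
The remaining L cells, each justified by listing all of its moves:
(0,3): only reaches (0,2)(W), (0,1)(W), all W → L
(1,1): only reaches (0,1)(W), (1,0)(W), all W → L
(1,4): only reaches (0,4)(W), (1,3)(W), (1,2)(W), (1,0)(W), all W → L
(2,0): only reaches (1,0)(W), which is W → L
(2,3): only reaches (1,3)(W), (2,2)(W), (2,1)(W), all W → L
(3,1): only reaches (2,1)(W), (3,0)(W), all W → L
(3,4): only reaches (2,4)(W), (3,3)(W), (3,2)(W), (3,0)(W), all W → L
(4,0): only reaches (3,0)(W), which is W → L
(4,3): only reaches (3,3)(W), (4,2)(W), (4,1)(W), all W → L
(5,1): only reaches (4,1)(W), (5,0)(W), all W → L
(5,4): only reaches (4,4)(W), (5,3)(W), (5,2)(W), (5,0)(W), all W → L
Every other cell has at least one move into one of the L cells above, so it is W.
L cells per row: a=0: 2, a=1: 2, a=2: 2, a=3: 2, a=4: 2, a=5: 2; total 12.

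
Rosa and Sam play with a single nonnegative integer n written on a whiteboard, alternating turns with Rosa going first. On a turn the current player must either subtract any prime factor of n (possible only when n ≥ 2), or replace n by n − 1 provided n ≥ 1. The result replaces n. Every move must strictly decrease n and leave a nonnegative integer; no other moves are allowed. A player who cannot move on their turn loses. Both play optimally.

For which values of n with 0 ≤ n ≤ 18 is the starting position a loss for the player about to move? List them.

0, 4, 8, 12, 16

Label each position W (a win for the player to move) or L (a loss). A position with no legal move is L; any other position is W exactly when some move reaches an L, and L when every move reaches a W.
n=0: no move → L
n=1: W (go to 0, an L position)
n=2: W (go to 0, an L position)
n=3: W (go to 0, an L position)
n=4: L (options 2(W), 3(W) are all W)
n=5: W (go to 0, an L position)
n=6: W (go to 4, an L position)
n=7: W (go to 0, an L position)
n=8: L (options 6(W), 7(W) are all W)
n=9: W (go to 8, an L position)
n=10: W (go to 8, an L position)
n=11: W (go to 0, an L position)
n=12: L (options 9(W), 10(W), 11(W) are all W)
n=13: W (go to 0, an L position)
n=14: W (go to 12, an L position)
n=15: W (go to 12, an L position)
n=16: L (options 14(W), 15(W) are all W)
n=17: W (go to 0, an L position)
n=18: W (go to 16, an L position)
Reading off the rows marked L gives the requested list; there are 5 such values of n.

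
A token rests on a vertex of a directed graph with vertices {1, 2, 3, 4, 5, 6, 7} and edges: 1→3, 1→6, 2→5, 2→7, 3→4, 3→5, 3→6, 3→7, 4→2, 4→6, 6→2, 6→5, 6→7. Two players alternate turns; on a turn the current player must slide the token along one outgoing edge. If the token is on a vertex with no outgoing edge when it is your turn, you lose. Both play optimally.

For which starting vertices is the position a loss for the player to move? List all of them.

1, 4, 5, 7

Use the standard recursion: the mover loses at a terminal position; elsewhere, the mover wins exactly when some move hands the opponent an L position.
Every edge goes from a vertex to one that appears earlier in the order 7, 5, 2, 6, 4, 3, 1, so processing vertices in that order labels each vertex after all of its successors.
7: no outgoing edge → L
5: no outgoing edge → L
2: →5(L), so W
6: →5(L), so W
4: →6(W), 2(W) — all W, so L
3: →4(L), so W
1: →3(W), 6(W) — all W, so L
The losing starting vertices are exactly the entries labelled L in this table (4 of them).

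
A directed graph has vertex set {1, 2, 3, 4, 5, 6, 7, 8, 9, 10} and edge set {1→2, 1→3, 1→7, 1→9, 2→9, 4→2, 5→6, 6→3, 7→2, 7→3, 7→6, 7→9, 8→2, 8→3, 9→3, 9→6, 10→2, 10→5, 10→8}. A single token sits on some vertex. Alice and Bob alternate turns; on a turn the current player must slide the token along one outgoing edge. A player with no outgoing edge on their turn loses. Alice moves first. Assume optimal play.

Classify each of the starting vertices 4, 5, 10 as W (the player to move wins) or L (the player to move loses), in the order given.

Positions with no move are L. A position that does have a move is losing for the player to move precisely when every available move leads to a winning position for the opponent. Fill in the labels:
Every edge goes from a vertex to one that appears earlier in the order 3, 6, 9, 2, 5, 8, 7, 4, 10, 1, so processing vertices in that order labels each vertex after all of its successors.
3: no outgoing edge → L
6: can move to 3, which is L ⇒ W
9: can move to 3, which is L ⇒ W
2: the only move is to 9(W), a W ⇒ L
5: the only move is to 6(W), a W ⇒ L
8: can move to 2, which is L ⇒ W
7: can move to 2, which is L ⇒ W
4: can move to 2, which is L ⇒ W
10: can move to 5, which is L ⇒ W
1: can move to 2, which is L ⇒ W

4: W, 5: L, 10: W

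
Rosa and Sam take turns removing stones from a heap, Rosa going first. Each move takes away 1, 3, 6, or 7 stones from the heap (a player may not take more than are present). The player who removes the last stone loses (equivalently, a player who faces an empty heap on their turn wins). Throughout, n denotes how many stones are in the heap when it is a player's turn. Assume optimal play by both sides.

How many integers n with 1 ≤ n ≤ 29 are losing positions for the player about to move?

9

Positions with no move are W. A position that does have a move is losing for the player to move precisely when every available move leads to a winning position for the opponent. Fill in the labels:
n=0: no move; the opponent has just taken the last stone and therefore loses → W
n=1: →0(W) only, which is W, so L
n=2: →1(L), so W
n=3: →2(W), 0(W) — all W, so L
n=4: →3(L), so W
n=5: →4(W), 2(W) — all W, so L
n=6: →5(L), so W
n=7: →1(L), so W
n=8: →5(L), so W
n=9: →3(L), so W
n=10: →3(L), so W
n=11: →5(L), so W
n=12: →5(L), so W
n=13: →12(W), 10(W), 7(W), 6(W) — all W, so L
n=14: →13(L), so W
n=15: →14(W), 12(W), 9(W), 8(W) — all W, so L
n=16: →15(L), so W
n=17: →16(W), 14(W), 11(W), 10(W) — all W, so L
n=18: →17(L), so W
n=19: →13(L), so W
n=20: →17(L), so W
n=21: →15(L), so W
n=22: →15(L), so W
n=23: →17(L), so W
n=24: →17(L), so W
n=25: →24(W), 22(W), 19(W), 18(W) — all W, so L
n=26: →25(L), so W
n=27: →26(W), 24(W), 21(W), 20(W) — all W, so L
n=28: →27(L), so W
n=29: →28(W), 26(W), 23(W), 22(W) — all W, so L
L entries with 1 ≤ n ≤ 29 (the range starts at n=1): n = 1, 3, 5, 13, 15, 17, 25, 27, 29; that makes 9.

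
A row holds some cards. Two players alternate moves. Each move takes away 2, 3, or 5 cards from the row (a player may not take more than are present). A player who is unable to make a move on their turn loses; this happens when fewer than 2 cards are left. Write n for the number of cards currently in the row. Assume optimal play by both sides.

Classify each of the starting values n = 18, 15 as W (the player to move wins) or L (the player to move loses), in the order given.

18: W, 15: L

Classify positions by backward induction: terminal positions (no move available) are L. From any other position, the mover wins iff some move reaches an L.
n=0: no move → L
n=1: no move → L
n=2: can move to 0, which is L ⇒ W
n=3: can move to 1, which is L ⇒ W
n=4: can move to 1, which is L ⇒ W
n=5: can move to 0, which is L ⇒ W
n=6: can move to 1, which is L ⇒ W
n=7: moves to 5(W), 4(W), 2(W); every one is W ⇒ L
n=8: moves to 6(W), 5(W), 3(W); every one is W ⇒ L
n=9: can move to 7, which is L ⇒ W
n=10: can move to 8, which is L ⇒ W
n=11: can move to 8, which is L ⇒ W
n=12: can move to 7, which is L ⇒ W
n=13: can move to 8, which is L ⇒ W
n=14: moves to 12(W), 11(W), 9(W); every one is W ⇒ L
n=15: moves to 13(W), 12(W), 10(W); every one is W ⇒ L
n=16: can move to 14, which is L ⇒ W
n=17: can move to 15, which is L ⇒ W
n=18: can move to 15, which is L ⇒ W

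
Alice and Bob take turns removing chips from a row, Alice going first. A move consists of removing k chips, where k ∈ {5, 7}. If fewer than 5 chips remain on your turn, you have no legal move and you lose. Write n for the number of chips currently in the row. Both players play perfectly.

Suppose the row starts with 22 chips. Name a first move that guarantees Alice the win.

Use the standard recursion: the mover loses at a terminal position; elsewhere, the mover wins exactly when some move hands the opponent an L position.
n=0: no move → L
n=1: no move → L
n=2: no move → L
n=3: no move → L
n=4: no move → L
n=5: reaches L-position 0 → W
n=6: reaches L-position 1 → W
n=7: reaches L-position 2 → W
n=8: reaches L-position 3 → W
n=9: reaches L-position 4 → W
n=10: reaches L-position 3 → W
n=11: reaches L-position 4 → W
n=12: only reaches 7(W), 5(W), all W → L
n=13: only reaches 8(W), 6(W), all W → L
n=14: only reaches 9(W), 7(W), all W → L
n=15: only reaches 10(W), 8(W), all W → L
n=16: only reaches 11(W), 9(W), all W → L
n=17: reaches L-position 12 → W
n=18: reaches L-position 13 → W
n=19: reaches L-position 14 → W
n=20: reaches L-position 15 → W
n=21: reaches L-position 16 → W
n=22: reaches L-position 15 → W
From 22, the L positions reachable in one move are: 15.

Remove 7, leaving 15.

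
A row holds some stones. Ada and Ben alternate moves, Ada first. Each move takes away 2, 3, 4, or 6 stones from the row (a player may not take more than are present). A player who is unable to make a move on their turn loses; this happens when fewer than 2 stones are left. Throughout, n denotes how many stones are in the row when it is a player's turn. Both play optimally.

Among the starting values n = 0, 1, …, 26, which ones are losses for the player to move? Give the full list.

0, 1, 8, 9, 16, 17, 24, 25

Work bottom-up. With no move the player to move loses. Otherwise the position is W if at least one move leads to an L position for the opponent, and L if every move leads to a W.
n=0: no move → L
n=1: no move → L
n=2: →0(L), so W
n=3: →1(L), so W
n=4: →1(L), so W
n=5: →1(L), so W
n=6: →0(L), so W
n=7: →1(L), so W
n=8: →6(W), 5(W), 4(W), 2(W) — all W, so L
n=9: →7(W), 6(W), 5(W), 3(W) — all W, so L
n=10: →8(L), so W
n=11: →9(L), so W
n=12: →9(L), so W
n=13: →9(L), so W
n=14: →8(L), so W
n=15: →9(L), so W
n=16: →14(W), 13(W), 12(W), 10(W) — all W, so L
n=17: →15(W), 14(W), 13(W), 11(W) — all W, so L
n=18: →16(L), so W
n=19: →17(L), so W
n=20: →17(L), so W
n=21: →17(L), so W
n=22: →16(L), so W
n=23: →17(L), so W
n=24: →22(W), 21(W), 20(W), 18(W) — all W, so L
n=25: →23(W), 22(W), 21(W), 19(W) — all W, so L
n=26: →24(L), so W
The losing starting values of n are exactly the entries labelled L in this table (8 of them).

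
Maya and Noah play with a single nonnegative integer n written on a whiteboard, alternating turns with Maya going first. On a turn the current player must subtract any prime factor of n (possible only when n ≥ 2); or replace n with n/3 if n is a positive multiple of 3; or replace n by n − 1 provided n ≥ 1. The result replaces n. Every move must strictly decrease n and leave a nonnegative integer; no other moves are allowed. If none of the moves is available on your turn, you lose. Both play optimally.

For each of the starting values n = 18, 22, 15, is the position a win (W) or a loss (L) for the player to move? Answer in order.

18: L, 22: L, 15: W

Work bottom-up. With no move the player to move loses. Otherwise the position is W if at least one move leads to an L position for the opponent, and L if every move leads to a W.
n=0: no move → L
n=1: can move to 0, which is L ⇒ W
n=2: can move to 0, which is L ⇒ W
n=3: can move to 0, which is L ⇒ W
n=4: moves to 2(W), 3(W); every one is W ⇒ L
n=5: can move to 0, which is L ⇒ W
n=6: can move to 4, which is L ⇒ W
n=7: can move to 0, which is L ⇒ W
n=8: moves to 6(W), 7(W); every one is W ⇒ L
n=9: can move to 8, which is L ⇒ W
n=10: can move to 8, which is L ⇒ W
n=11: can move to 0, which is L ⇒ W
n=12: can move to 4, which is L ⇒ W
n=13: can move to 0, which is L ⇒ W
n=14: moves to 7(W), 12(W), 13(W); every one is W ⇒ L
n=15: can move to 14, which is L ⇒ W
n=16: can move to 14, which is L ⇒ W
n=17: can move to 0, which is L ⇒ W
n=18: moves to 6(W), 15(W), 16(W), 17(W); every one is W ⇒ L
n=19: can move to 0, which is L ⇒ W
n=20: can move to 18, which is L ⇒ W
n=21: can move to 14, which is L ⇒ W
n=22: moves to 11(W), 20(W), 21(W); every one is W ⇒ L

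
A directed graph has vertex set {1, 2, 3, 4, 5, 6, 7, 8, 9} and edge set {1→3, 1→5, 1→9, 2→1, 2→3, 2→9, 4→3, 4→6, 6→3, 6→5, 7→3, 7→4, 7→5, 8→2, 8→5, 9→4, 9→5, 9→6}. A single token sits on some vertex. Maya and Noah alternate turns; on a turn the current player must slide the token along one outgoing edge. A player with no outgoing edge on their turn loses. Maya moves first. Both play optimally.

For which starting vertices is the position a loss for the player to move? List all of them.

Build the W/L table. Terminal = L. A non-terminal position is W if it has a move to some L; otherwise it is L.
Every edge goes from a vertex to one that appears earlier in the order 3, 5, 6, 4, 9, 1, 2, 7, 8, so processing vertices in that order labels each vertex after all of its successors.
3: no outgoing edge → L
5: no outgoing edge → L
6: →5(L), so W
4: →3(L), so W
9: →5(L), so W
1: →5(L), so W
2: →3(L), so W
7: →5(L), so W
8: →5(L), so W
Reading off the rows marked L gives the requested list; there are 2 such vertices.

3, 5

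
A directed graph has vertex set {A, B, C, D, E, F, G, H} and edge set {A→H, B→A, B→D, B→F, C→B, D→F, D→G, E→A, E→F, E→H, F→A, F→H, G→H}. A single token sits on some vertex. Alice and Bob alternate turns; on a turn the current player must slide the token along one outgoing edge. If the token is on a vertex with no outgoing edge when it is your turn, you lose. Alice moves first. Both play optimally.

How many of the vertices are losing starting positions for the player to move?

Classify positions by backward induction: terminal positions (no move available) are L. From any other position, the mover wins iff some move reaches an L.
Every edge goes from a vertex to one that appears earlier in the order H, G, A, F, E, D, B, C, so processing vertices in that order labels each vertex after all of its successors.
H: no outgoing edge → L
G: →H(L), so W
A: →H(L), so W
F: →H(L), so W
E: →H(L), so W
D: →F(W), G(W) — all W, so L
B: →D(L), so W
C: →B(W) only, which is W, so L
The L vertices are C, D, H; that is 3 in all.

3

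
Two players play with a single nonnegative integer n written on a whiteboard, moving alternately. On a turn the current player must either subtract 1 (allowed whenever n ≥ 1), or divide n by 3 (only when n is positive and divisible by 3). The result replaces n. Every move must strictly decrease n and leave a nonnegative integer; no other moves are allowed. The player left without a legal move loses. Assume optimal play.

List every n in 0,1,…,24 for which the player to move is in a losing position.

0, 2, 4, 7, 9, 11, 13, 15, 17, 19, 22, 24

Use the standard recursion: the mover loses at a terminal position; elsewhere, the mover wins exactly when some move hands the opponent an L position.
n=0: no move → L
n=1: can move to 0, which is L ⇒ W
n=2: the only move is to 1(W), a W ⇒ L
n=3: can move to 2, which is L ⇒ W
n=4: the only move is to 3(W), a W ⇒ L
n=5: can move to 4, which is L ⇒ W
n=6: can move to 2, which is L ⇒ W
n=7: the only move is to 6(W), a W ⇒ L
n=8: can move to 7, which is L ⇒ W
n=9: moves to 3(W), 8(W); every one is W ⇒ L
n=10: can move to 9, which is L ⇒ W
n=11: the only move is to 10(W), a W ⇒ L
n=12: can move to 4, which is L ⇒ W
n=13: the only move is to 12(W), a W ⇒ L
n=14: can move to 13, which is L ⇒ W
n=15: moves to 5(W), 14(W); every one is W ⇒ L
n=16: can move to 15, which is L ⇒ W
n=17: the only move is to 16(W), a W ⇒ L
n=18: can move to 17, which is L ⇒ W
n=19: the only move is to 18(W), a W ⇒ L
n=20: can move to 19, which is L ⇒ W
n=21: can move to 7, which is L ⇒ W
n=22: the only move is to 21(W), a W ⇒ L
n=23: can move to 22, which is L ⇒ W
n=24: moves to 8(W), 23(W); every one is W ⇒ L
The losing starting values of n are exactly the entries labelled L in this table (12 of them).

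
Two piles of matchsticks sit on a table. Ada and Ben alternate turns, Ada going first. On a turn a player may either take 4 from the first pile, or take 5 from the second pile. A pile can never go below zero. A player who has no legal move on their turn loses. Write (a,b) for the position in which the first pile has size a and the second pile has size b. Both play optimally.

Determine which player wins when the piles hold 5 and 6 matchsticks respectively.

Ben wins.

Label each position W (a win for the player to move) or L (a loss). A position with no legal move is L; any other position is W exactly when some move reaches an L, and L when every move reaches a W.
No move ever increases a pile, so every position that can arise here has a ≤ 5 and b ≤ 6; it is enough to label the cells with 0 ≤ a ≤ 5 and 0 ≤ b ≤ 6.
Every move lowers a or b (never raises either), so fill the grid row by row in increasing a, and left to right within a row: each cell's successors are then already labelled.
      b=0  b=1  b=2  b=3  b=4  b=5  b=6
a=0:    L    L    L    L    L    W    W
a=1:    L    L    L    L    L    W    W
a=2:    L    L    L    L    L    W    W
a=3:    L    L    L    L    L    W    W
a=4:    W    W    W    W    W    L    L
a=5:    W    W    W    W    W    L    L
Cells with no legal move (terminal, hence L): (0,0), (0,1), (0,2), (0,3), (0,4), (1,0), (1,1), (1,2), (1,3), (1,4), (2,0), (2,1), (2,2), (2,3), (2,4), (3,0), (3,1), (3,2), (3,3), (3,4).
The remaining L cells, each justified by listing all of its moves:
(4,5): →(0,5)(W), (4,0)(W) — all W, so L
(4,6): →(0,6)(W), (4,1)(W) — all W, so L
(5,5): →(1,5)(W), (5,0)(W) — all W, so L
(5,6): →(1,6)(W), (5,1)(W) — all W, so L
Every other cell has at least one move into one of the L cells above, so it is W.
The starting position (5,6) is L: whatever Ada does, the opponent receives a W position.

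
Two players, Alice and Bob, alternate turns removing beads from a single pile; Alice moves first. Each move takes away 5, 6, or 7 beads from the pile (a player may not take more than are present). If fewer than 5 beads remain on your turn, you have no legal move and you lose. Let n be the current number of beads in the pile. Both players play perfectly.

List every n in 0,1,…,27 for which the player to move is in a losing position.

Classify positions by backward induction: terminal positions (no move available) are L. From any other position, the mover wins iff some move reaches an L.
n=0: no move → L
n=1: no move → L
n=2: no move → L
n=3: no move → L
n=4: no move → L
n=5: →0(L), so W
n=6: →1(L), so W
n=7: →2(L), so W
n=8: →3(L), so W
n=9: →4(L), so W
n=10: →4(L), so W
n=11: →4(L), so W
n=12: →7(W), 6(W), 5(W) — all W, so L
n=13: →8(W), 7(W), 6(W) — all W, so L
n=14: →9(W), 8(W), 7(W) — all W, so L
n=15: →10(W), 9(W), 8(W) — all W, so L
n=16: →11(W), 10(W), 9(W) — all W, so L
n=17: →12(L), so W
n=18: →13(L), so W
n=19: →14(L), so W
n=20: →15(L), so W
n=21: →16(L), so W
n=22: →16(L), so W
n=23: →16(L), so W
n=24: →19(W), 18(W), 17(W) — all W, so L
n=25: →20(W), 19(W), 18(W) — all W, so L
n=26: →21(W), 20(W), 19(W) — all W, so L
n=27: →22(W), 21(W), 20(W) — all W, so L
The losing starting values of n are exactly the entries labelled L in this table (14 of them).

0, 1, 2, 3, 4, 12, 13, 14, 15, 16, 24, 25, 26, 27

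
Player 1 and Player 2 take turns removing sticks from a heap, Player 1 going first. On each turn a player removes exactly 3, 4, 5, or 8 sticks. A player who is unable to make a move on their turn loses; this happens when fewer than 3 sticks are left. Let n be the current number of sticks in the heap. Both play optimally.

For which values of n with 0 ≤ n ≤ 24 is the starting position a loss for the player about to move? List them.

Label each position W (a win for the player to move) or L (a loss). A position with no legal move is L; any other position is W exactly when some move reaches an L, and L when every move reaches a W.
n=0: no move → L
n=1: no move → L
n=2: no move → L
n=3: W (go to 0, an L position)
n=4: W (go to 1, an L position)
n=5: W (go to 2, an L position)
n=6: W (go to 2, an L position)
n=7: W (go to 2, an L position)
n=8: W (go to 0, an L position)
n=9: W (go to 1, an L position)
n=10: W (go to 2, an L position)
n=11: L (options 8(W), 7(W), 6(W), 3(W) are all W)
n=12: L (options 9(W), 8(W), 7(W), 4(W) are all W)
n=13: L (options 10(W), 9(W), 8(W), 5(W) are all W)
n=14: W (go to 11, an L position)
n=15: W (go to 12, an L position)
n=16: W (go to 13, an L position)
n=17: W (go to 13, an L position)
n=18: W (go to 13, an L position)
n=19: W (go to 11, an L position)
n=20: W (go to 12, an L position)
n=21: W (go to 13, an L position)
n=22: L (options 19(W), 18(W), 17(W), 14(W) are all W)
n=23: L (options 20(W), 19(W), 18(W), 15(W) are all W)
n=24: L (options 21(W), 20(W), 19(W), 16(W) are all W)
The losing starting values of n are exactly the entries labelled L in this table (9 of them).

0, 1, 2, 11, 12, 13, 22, 23, 24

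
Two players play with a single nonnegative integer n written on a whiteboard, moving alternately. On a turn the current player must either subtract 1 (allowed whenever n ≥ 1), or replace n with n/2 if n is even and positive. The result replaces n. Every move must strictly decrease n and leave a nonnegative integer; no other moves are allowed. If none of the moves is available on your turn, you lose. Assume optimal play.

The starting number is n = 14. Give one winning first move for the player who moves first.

Move to 7.

Positions with no move are L. A position that does have a move is losing for the player to move precisely when every available move leads to a winning position for the opponent. Fill in the labels:
n=0: no move → L
n=1: W (go to 0, an L position)
n=2: L (sole option 1(W) is W)
n=3: W (go to 2, an L position)
n=4: W (go to 2, an L position)
n=5: L (sole option 4(W) is W)
n=6: W (go to 5, an L position)
n=7: L (sole option 6(W) is W)
n=8: W (go to 7, an L position)
n=9: L (sole option 8(W) is W)
n=10: W (go to 5, an L position)
n=11: L (sole option 10(W) is W)
n=12: W (go to 11, an L position)
n=13: L (sole option 12(W) is W)
n=14: W (go to 7, an L position)
From 14, the L positions reachable in one move are: 7, 13. Any move reaching one of these is winning.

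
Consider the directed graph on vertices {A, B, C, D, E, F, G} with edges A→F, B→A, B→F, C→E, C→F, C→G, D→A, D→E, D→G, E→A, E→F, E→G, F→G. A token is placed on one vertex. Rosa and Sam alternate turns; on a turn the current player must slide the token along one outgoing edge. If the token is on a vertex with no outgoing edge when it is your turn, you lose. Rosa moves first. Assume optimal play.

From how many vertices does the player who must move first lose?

2

Positions with no move are L. A position that does have a move is losing for the player to move precisely when every available move leads to a winning position for the opponent. Fill in the labels:
Every edge goes from a vertex to one that appears earlier in the order G, F, A, E, C, D, B, so processing vertices in that order labels each vertex after all of its successors.
G: no outgoing edge → L
F: →G(L), so W
A: →F(W) only, which is W, so L
E: →A(L), so W
C: →G(L), so W
D: →A(L), so W
B: →A(L), so W
The L vertices are A, G; that is 2 in all.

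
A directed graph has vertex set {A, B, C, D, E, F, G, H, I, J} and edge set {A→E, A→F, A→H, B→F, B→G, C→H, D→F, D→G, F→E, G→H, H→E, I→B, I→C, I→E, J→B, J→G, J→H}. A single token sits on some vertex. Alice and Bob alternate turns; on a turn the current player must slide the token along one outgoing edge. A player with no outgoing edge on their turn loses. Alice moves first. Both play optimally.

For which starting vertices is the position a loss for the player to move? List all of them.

Work bottom-up. With no move the player to move loses. Otherwise the position is W if at least one move leads to an L position for the opponent, and L if every move leads to a W.
Every edge goes from a vertex to one that appears earlier in the order E, H, G, F, B, A, J, D, C, I, so processing vertices in that order labels each vertex after all of its successors.
E: no outgoing edge → L
H: can move to E, which is L ⇒ W
G: the only move is to H(W), a W ⇒ L
F: can move to E, which is L ⇒ W
B: can move to G, which is L ⇒ W
A: can move to E, which is L ⇒ W
J: can move to G, which is L ⇒ W
D: can move to G, which is L ⇒ W
C: the only move is to H(W), a W ⇒ L
I: can move to C, which is L ⇒ W
Reading off the rows marked L gives the requested list; there are 3 such vertices.

C, E, G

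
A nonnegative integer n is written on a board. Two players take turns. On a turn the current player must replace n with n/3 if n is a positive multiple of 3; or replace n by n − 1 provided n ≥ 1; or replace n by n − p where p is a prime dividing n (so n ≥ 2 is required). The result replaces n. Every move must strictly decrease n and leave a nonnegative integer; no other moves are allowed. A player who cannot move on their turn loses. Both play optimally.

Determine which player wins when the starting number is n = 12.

Compute win/loss labels from the base case upward. A position with no move is L. Any other position is W if it can reach an L in one move, else L.
n=0: no move → L
n=1: W (go to 0, an L position)
n=2: W (go to 0, an L position)
n=3: W (go to 0, an L position)
n=4: L (options 2(W), 3(W) are all W)
n=5: W (go to 0, an L position)
n=6: W (go to 4, an L position)
n=7: W (go to 0, an L position)
n=8: L (options 6(W), 7(W) are all W)
n=9: W (go to 8, an L position)
n=10: W (go to 8, an L position)
n=11: W (go to 0, an L position)
n=12: W (go to 4, an L position)
The starting position 12 is W: the player to move should move to 4, handing over an L position.

The first player wins.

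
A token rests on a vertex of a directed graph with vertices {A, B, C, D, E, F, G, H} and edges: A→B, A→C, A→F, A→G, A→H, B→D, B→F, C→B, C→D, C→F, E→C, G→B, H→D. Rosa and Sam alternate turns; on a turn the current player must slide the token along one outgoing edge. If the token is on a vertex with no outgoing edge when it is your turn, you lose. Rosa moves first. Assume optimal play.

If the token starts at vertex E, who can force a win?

Positions with no move are L. A position that does have a move is losing for the player to move precisely when every available move leads to a winning position for the opponent. Fill in the labels:
Every edge goes from a vertex to one that appears earlier in the order D, F, H, B, C, G, A, E, so processing vertices in that order labels each vertex after all of its successors.
D: no outgoing edge → L
F: no outgoing edge → L
H: W (go to D, an L position)
B: W (go to F, an L position)
C: W (go to F, an L position)
G: L (sole option B(W) is W)
A: W (go to G, an L position)
E: L (sole option C(W) is W)
The starting position E is L: whatever Rosa does, the opponent receives a W position.

Sam wins.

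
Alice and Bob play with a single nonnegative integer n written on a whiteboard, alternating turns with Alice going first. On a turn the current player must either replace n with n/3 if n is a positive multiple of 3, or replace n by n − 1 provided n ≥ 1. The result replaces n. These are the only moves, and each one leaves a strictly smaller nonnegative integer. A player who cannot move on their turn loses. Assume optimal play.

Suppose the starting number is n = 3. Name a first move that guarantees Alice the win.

Classify positions by backward induction: terminal positions (no move available) are L. From any other position, the mover wins iff some move reaches an L.
n=0: no move → L
n=1: can move to 0, which is L ⇒ W
n=2: the only move is to 1(W), a W ⇒ L
n=3: can move to 2, which is L ⇒ W
From 3, the L positions reachable in one move are: 2.

Move to 2.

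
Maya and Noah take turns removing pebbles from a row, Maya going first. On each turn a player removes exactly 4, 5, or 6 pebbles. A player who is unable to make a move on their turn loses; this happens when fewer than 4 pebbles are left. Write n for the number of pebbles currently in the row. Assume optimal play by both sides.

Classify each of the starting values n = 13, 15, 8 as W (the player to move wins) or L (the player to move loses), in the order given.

Positions with no move are L. A position that does have a move is losing for the player to move precisely when every available move leads to a winning position for the opponent. Fill in the labels:
n=0: no move → L
n=1: no move → L
n=2: no move → L
n=3: no move → L
n=4: W (go to 0, an L position)
n=5: W (go to 1, an L position)
n=6: W (go to 2, an L position)
n=7: W (go to 3, an L position)
n=8: W (go to 3, an L position)
n=9: W (go to 3, an L position)
n=10: L (options 6(W), 5(W), 4(W) are all W)
n=11: L (options 7(W), 6(W), 5(W) are all W)
n=12: L (options 8(W), 7(W), 6(W) are all W)
n=13: L (options 9(W), 8(W), 7(W) are all W)
n=14: W (go to 10, an L position)
n=15: W (go to 11, an L position)

13: L, 15: W, 8: W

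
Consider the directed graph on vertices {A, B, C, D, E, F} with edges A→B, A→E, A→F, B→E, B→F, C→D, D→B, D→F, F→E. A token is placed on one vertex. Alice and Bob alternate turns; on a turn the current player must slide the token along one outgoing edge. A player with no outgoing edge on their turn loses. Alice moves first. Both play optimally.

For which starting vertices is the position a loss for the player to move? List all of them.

Work bottom-up. With no move the player to move loses. Otherwise the position is W if at least one move leads to an L position for the opponent, and L if every move leads to a W.
Every edge goes from a vertex to one that appears earlier in the order E, F, B, A, D, C, so processing vertices in that order labels each vertex after all of its successors.
E: no outgoing edge → L
F: can move to E, which is L ⇒ W
B: can move to E, which is L ⇒ W
A: can move to E, which is L ⇒ W
D: moves to B(W), F(W); every one is W ⇒ L
C: can move to D, which is L ⇒ W
The losing starting vertices are exactly the entries labelled L in this table (2 of them).

D, E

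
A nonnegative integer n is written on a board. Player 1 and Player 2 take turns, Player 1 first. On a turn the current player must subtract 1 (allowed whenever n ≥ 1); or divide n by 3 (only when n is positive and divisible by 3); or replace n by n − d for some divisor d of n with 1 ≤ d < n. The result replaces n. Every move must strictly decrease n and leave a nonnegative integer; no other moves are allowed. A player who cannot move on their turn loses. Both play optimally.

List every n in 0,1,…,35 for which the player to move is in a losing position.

Positions with no move are L. A position that does have a move is losing for the player to move precisely when every available move leads to a winning position for the opponent. Fill in the labels:
n=0: no move → L
n=1: W (go to 0, an L position)
n=2: L (sole option 1(W) is W)
n=3: W (go to 2, an L position)
n=4: W (go to 2, an L position)
n=5: L (sole option 4(W) is W)
n=6: W (go to 2, an L position)
n=7: L (sole option 6(W) is W)
n=8: W (go to 7, an L position)
n=9: L (options 3(W), 6(W), 8(W) are all W)
n=10: W (go to 5, an L position)
n=11: L (sole option 10(W) is W)
n=12: W (go to 9, an L position)
n=13: L (sole option 12(W) is W)
n=14: W (go to 7, an L position)
n=15: W (go to 5, an L position)
n=16: L (options 8(W), 12(W), 14(W), 15(W) are all W)
n=17: W (go to 16, an L position)
n=18: W (go to 9, an L position)
n=19: L (sole option 18(W) is W)
n=20: W (go to 16, an L position)
n=21: W (go to 7, an L position)
n=22: W (go to 11, an L position)
n=23: L (sole option 22(W) is W)
n=24: W (go to 16, an L position)
n=25: L (options 20(W), 24(W) are all W)
n=26: W (go to 13, an L position)
n=27: W (go to 9, an L position)
n=28: L (options 14(W), 21(W), 24(W), 26(W), 27(W) are all W)
n=29: W (go to 28, an L position)
n=30: W (go to 25, an L position)
n=31: L (sole option 30(W) is W)
n=32: W (go to 16, an L position)
n=33: W (go to 11, an L position)
n=34: L (options 17(W), 32(W), 33(W) are all W)
n=35: W (go to 28, an L position)
The losing starting values of n are exactly the entries labelled L in this table (14 of them).

0, 2, 5, 7, 9, 11, 13, 16, 19, 23, 25, 28, 31, 34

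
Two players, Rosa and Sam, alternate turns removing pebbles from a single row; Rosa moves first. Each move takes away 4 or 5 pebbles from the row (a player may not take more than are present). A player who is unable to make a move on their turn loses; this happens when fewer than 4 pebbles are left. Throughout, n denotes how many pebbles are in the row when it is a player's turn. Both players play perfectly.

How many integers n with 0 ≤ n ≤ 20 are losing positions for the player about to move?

11

Work bottom-up. With no move the player to move loses. Otherwise the position is W if at least one move leads to an L position for the opponent, and L if every move leads to a W.
n=0: no move → L
n=1: no move → L
n=2: no move → L
n=3: no move → L
n=4: →0(L), so W
n=5: →1(L), so W
n=6: →2(L), so W
n=7: →3(L), so W
n=8: →3(L), so W
n=9: →5(W), 4(W) — all W, so L
n=10: →6(W), 5(W) — all W, so L
n=11: →7(W), 6(W) — all W, so L
n=12: →8(W), 7(W) — all W, so L
n=13: →9(L), so W
n=14: →10(L), so W
n=15: →11(L), so W
n=16: →12(L), so W
n=17: →12(L), so W
n=18: →14(W), 13(W) — all W, so L
n=19: →15(W), 14(W) — all W, so L
n=20: →16(W), 15(W) — all W, so L
L entries with 0 ≤ n ≤ 20: n = 0, 1, 2, 3, 9, 10, 11, 12, 18, 19, 20; that makes 11.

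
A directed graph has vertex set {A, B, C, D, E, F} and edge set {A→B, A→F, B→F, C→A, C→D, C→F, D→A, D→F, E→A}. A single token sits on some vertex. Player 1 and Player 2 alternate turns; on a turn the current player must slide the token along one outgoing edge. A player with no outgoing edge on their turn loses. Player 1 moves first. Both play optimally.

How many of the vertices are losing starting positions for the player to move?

2

Compute win/loss labels from the base case upward. A position with no move is L. Any other position is W if it can reach an L in one move, else L.
Every edge goes from a vertex to one that appears earlier in the order F, B, A, D, C, E, so processing vertices in that order labels each vertex after all of its successors.
F: no outgoing edge → L
B: →F(L), so W
A: →F(L), so W
D: →F(L), so W
C: →F(L), so W
E: →A(W) only, which is W, so L
The L vertices are E, F; that is 2 in all.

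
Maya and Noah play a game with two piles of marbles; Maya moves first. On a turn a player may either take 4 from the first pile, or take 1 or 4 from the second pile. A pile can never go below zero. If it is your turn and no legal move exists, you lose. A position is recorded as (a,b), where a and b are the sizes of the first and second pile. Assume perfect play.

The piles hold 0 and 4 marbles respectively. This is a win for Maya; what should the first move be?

Build the W/L table. Terminal = L. A non-terminal position is W if it has a move to some L; otherwise it is L.
No move ever increases a pile, so every position that can arise here has a ≤ 0 and b ≤ 4; it is enough to label the cells with 0 ≤ a ≤ 0 and 0 ≤ b ≤ 4.
Every move lowers a or b (never raises either), so fill the grid row by row in increasing a, and left to right within a row: each cell's successors are then already labelled.
      b=0  b=1  b=2  b=3  b=4
a=0:    L    W    L    W    W
Cells with no legal move (terminal, hence L): (0,0).
The remaining L cells, each justified by listing all of its moves:
(0,2): only reaches (0,1)(W), which is W → L
Every other cell has at least one move into one of the L cells above, so it is W.
From (0,4), the L positions reachable in one move are: (0,0).

Move to (0,0).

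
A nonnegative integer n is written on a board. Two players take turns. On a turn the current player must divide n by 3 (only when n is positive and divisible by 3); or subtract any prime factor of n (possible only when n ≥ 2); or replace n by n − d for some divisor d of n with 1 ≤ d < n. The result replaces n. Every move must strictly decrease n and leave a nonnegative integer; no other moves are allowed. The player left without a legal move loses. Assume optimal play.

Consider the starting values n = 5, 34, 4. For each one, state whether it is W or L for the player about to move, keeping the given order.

5: W, 34: W, 4: L

Build the W/L table. Terminal = L. A non-terminal position is W if it has a move to some L; otherwise it is L.
n=0: no move → L
n=1: no move → L
n=2: W (go to 0, an L position)
n=3: W (go to 0, an L position)
n=4: L (options 2(W), 3(W) are all W)
n=5: W (go to 0, an L position)
n=6: W (go to 4, an L position)
n=7: W (go to 0, an L position)
n=8: W (go to 4, an L position)
n=9: L (options 3(W), 6(W), 8(W) are all W)
n=10: W (go to 9, an L position)
n=11: W (go to 0, an L position)
n=12: W (go to 4, an L position)
n=13: W (go to 0, an L position)
n=14: L (options 7(W), 12(W), 13(W) are all W)
n=15: W (go to 14, an L position)
n=16: W (go to 14, an L position)
n=17: W (go to 0, an L position)
n=18: W (go to 9, an L position)
n=19: W (go to 0, an L position)
n=20: L (options 10(W), 15(W), 16(W), 18(W), 19(W) are all W)
n=21: W (go to 14, an L position)
n=22: W (go to 20, an L position)
n=23: W (go to 0, an L position)
n=24: W (go to 20, an L position)
n=25: W (go to 20, an L position)
n=26: L (options 13(W), 24(W), 25(W) are all W)
n=27: W (go to 9, an L position)
n=28: W (go to 14, an L position)
n=29: W (go to 0, an L position)
n=30: W (go to 20, an L position)
n=31: W (go to 0, an L position)
n=32: L (options 16(W), 24(W), 28(W), 30(W), 31(W) are all W)
n=33: W (go to 32, an L position)
n=34: W (go to 32, an L position)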